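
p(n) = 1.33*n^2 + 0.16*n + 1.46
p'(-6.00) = -15.80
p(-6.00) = 48.38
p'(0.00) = 0.16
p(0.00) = 1.46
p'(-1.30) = -3.30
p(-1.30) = 3.50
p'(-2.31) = -5.98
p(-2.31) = 8.19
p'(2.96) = 8.03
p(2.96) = 13.59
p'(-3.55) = -9.28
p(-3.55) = 17.65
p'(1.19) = 3.33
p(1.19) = 3.53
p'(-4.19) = -10.99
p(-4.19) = 24.14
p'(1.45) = 4.02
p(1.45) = 4.49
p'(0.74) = 2.13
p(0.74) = 2.31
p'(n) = 2.66*n + 0.16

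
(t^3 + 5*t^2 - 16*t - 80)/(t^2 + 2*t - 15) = (t^2 - 16)/(t - 3)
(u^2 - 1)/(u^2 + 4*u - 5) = (u + 1)/(u + 5)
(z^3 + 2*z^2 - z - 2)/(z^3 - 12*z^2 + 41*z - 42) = (z^3 + 2*z^2 - z - 2)/(z^3 - 12*z^2 + 41*z - 42)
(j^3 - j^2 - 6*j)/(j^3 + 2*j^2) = (j - 3)/j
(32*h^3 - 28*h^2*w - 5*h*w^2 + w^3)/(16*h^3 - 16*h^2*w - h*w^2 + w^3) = (-8*h + w)/(-4*h + w)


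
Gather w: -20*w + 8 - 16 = -20*w - 8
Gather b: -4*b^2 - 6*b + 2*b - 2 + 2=-4*b^2 - 4*b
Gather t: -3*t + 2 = 2 - 3*t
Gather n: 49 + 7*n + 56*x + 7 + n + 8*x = 8*n + 64*x + 56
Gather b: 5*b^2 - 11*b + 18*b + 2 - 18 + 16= 5*b^2 + 7*b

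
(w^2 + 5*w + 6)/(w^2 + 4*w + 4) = (w + 3)/(w + 2)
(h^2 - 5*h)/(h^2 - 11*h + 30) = h/(h - 6)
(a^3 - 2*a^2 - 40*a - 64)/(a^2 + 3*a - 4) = (a^2 - 6*a - 16)/(a - 1)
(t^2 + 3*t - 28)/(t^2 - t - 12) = (t + 7)/(t + 3)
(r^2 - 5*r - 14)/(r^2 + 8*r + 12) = (r - 7)/(r + 6)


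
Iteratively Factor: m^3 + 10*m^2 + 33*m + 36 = (m + 3)*(m^2 + 7*m + 12) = (m + 3)*(m + 4)*(m + 3)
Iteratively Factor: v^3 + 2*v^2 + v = (v + 1)*(v^2 + v) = (v + 1)^2*(v)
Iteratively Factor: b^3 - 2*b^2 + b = (b - 1)*(b^2 - b) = (b - 1)^2*(b)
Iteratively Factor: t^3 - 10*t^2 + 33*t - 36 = (t - 3)*(t^2 - 7*t + 12) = (t - 4)*(t - 3)*(t - 3)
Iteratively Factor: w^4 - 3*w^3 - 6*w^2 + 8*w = (w - 4)*(w^3 + w^2 - 2*w) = w*(w - 4)*(w^2 + w - 2) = w*(w - 4)*(w + 2)*(w - 1)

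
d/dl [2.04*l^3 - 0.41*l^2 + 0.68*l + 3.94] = 6.12*l^2 - 0.82*l + 0.68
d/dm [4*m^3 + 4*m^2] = 4*m*(3*m + 2)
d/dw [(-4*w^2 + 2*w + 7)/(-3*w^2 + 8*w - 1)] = 2*(-13*w^2 + 25*w - 29)/(9*w^4 - 48*w^3 + 70*w^2 - 16*w + 1)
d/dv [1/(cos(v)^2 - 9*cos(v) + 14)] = (2*cos(v) - 9)*sin(v)/(cos(v)^2 - 9*cos(v) + 14)^2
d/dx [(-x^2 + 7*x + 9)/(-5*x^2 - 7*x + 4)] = (42*x^2 + 82*x + 91)/(25*x^4 + 70*x^3 + 9*x^2 - 56*x + 16)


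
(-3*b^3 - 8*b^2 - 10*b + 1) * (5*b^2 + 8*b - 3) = -15*b^5 - 64*b^4 - 105*b^3 - 51*b^2 + 38*b - 3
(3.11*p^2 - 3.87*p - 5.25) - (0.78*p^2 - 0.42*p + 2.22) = 2.33*p^2 - 3.45*p - 7.47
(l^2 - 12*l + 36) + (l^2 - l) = 2*l^2 - 13*l + 36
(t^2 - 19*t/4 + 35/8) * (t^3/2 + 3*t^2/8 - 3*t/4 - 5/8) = t^5/2 - 2*t^4 - 11*t^3/32 + 293*t^2/64 - 5*t/16 - 175/64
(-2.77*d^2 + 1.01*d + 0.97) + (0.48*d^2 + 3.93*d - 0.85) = -2.29*d^2 + 4.94*d + 0.12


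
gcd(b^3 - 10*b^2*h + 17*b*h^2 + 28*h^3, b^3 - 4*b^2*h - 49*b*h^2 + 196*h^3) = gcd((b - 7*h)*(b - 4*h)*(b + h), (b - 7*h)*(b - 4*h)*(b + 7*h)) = b^2 - 11*b*h + 28*h^2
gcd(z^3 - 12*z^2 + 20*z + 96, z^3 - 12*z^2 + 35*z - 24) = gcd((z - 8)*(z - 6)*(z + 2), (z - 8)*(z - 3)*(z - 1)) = z - 8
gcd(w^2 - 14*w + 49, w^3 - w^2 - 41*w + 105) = 1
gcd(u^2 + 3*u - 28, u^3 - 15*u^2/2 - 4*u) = 1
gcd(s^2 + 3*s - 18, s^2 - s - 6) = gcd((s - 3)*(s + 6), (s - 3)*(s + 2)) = s - 3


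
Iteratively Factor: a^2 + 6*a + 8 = (a + 4)*(a + 2)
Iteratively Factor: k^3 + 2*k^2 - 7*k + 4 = (k + 4)*(k^2 - 2*k + 1) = (k - 1)*(k + 4)*(k - 1)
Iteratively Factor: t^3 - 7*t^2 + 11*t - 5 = (t - 5)*(t^2 - 2*t + 1) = (t - 5)*(t - 1)*(t - 1)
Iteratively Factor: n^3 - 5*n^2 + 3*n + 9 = (n - 3)*(n^2 - 2*n - 3) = (n - 3)*(n + 1)*(n - 3)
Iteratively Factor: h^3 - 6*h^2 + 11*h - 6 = (h - 2)*(h^2 - 4*h + 3) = (h - 3)*(h - 2)*(h - 1)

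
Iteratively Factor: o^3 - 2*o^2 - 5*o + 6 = (o - 3)*(o^2 + o - 2) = (o - 3)*(o - 1)*(o + 2)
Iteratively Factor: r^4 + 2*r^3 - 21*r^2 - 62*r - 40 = (r + 1)*(r^3 + r^2 - 22*r - 40) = (r + 1)*(r + 4)*(r^2 - 3*r - 10) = (r - 5)*(r + 1)*(r + 4)*(r + 2)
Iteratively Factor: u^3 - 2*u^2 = (u)*(u^2 - 2*u) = u*(u - 2)*(u)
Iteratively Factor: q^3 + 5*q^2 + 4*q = (q + 1)*(q^2 + 4*q) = q*(q + 1)*(q + 4)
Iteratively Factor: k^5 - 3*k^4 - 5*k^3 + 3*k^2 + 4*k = (k)*(k^4 - 3*k^3 - 5*k^2 + 3*k + 4) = k*(k + 1)*(k^3 - 4*k^2 - k + 4) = k*(k - 1)*(k + 1)*(k^2 - 3*k - 4) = k*(k - 4)*(k - 1)*(k + 1)*(k + 1)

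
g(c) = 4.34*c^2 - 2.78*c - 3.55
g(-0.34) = -2.10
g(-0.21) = -2.77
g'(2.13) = 15.71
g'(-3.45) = -32.73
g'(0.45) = 1.13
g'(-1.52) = -15.97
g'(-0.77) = -9.46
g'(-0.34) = -5.73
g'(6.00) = 49.30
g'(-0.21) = -4.60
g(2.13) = 10.22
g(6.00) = 136.01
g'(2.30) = 17.18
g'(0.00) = -2.78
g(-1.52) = 10.70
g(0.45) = -3.92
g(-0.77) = 1.16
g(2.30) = 13.01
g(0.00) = -3.55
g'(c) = 8.68*c - 2.78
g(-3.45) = 57.70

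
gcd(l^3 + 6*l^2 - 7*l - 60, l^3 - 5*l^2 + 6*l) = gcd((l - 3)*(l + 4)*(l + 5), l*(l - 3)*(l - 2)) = l - 3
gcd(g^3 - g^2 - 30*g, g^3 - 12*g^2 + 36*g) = g^2 - 6*g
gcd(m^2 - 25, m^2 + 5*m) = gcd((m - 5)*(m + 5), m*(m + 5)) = m + 5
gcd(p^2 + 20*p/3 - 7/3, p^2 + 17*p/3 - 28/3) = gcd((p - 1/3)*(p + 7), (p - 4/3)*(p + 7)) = p + 7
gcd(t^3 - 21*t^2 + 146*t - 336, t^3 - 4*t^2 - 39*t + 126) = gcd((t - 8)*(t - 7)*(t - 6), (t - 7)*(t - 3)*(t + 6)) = t - 7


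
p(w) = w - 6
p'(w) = 1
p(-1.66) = -7.66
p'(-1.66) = 1.00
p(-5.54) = -11.54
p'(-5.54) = 1.00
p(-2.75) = -8.75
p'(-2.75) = 1.00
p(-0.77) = -6.77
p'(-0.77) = 1.00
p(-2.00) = -8.00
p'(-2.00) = 1.00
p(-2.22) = -8.22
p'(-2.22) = 1.00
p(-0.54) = -6.54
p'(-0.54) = 1.00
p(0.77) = -5.23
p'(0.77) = 1.00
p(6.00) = 0.00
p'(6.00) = 1.00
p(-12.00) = -18.00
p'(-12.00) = 1.00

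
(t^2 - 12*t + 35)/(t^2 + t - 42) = (t^2 - 12*t + 35)/(t^2 + t - 42)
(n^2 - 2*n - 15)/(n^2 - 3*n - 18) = (n - 5)/(n - 6)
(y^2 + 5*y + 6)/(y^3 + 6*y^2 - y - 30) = (y + 2)/(y^2 + 3*y - 10)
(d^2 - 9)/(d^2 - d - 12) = (d - 3)/(d - 4)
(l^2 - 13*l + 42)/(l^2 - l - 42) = (l - 6)/(l + 6)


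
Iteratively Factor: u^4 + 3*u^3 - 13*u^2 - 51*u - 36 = (u + 3)*(u^3 - 13*u - 12) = (u - 4)*(u + 3)*(u^2 + 4*u + 3) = (u - 4)*(u + 1)*(u + 3)*(u + 3)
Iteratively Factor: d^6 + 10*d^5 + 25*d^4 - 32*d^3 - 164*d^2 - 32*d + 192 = (d + 4)*(d^5 + 6*d^4 + d^3 - 36*d^2 - 20*d + 48) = (d - 2)*(d + 4)*(d^4 + 8*d^3 + 17*d^2 - 2*d - 24) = (d - 2)*(d - 1)*(d + 4)*(d^3 + 9*d^2 + 26*d + 24) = (d - 2)*(d - 1)*(d + 3)*(d + 4)*(d^2 + 6*d + 8) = (d - 2)*(d - 1)*(d + 2)*(d + 3)*(d + 4)*(d + 4)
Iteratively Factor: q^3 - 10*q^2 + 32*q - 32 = (q - 2)*(q^2 - 8*q + 16) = (q - 4)*(q - 2)*(q - 4)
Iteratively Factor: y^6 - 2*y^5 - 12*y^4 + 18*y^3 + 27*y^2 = (y + 3)*(y^5 - 5*y^4 + 3*y^3 + 9*y^2) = (y - 3)*(y + 3)*(y^4 - 2*y^3 - 3*y^2) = y*(y - 3)*(y + 3)*(y^3 - 2*y^2 - 3*y) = y*(y - 3)*(y + 1)*(y + 3)*(y^2 - 3*y) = y^2*(y - 3)*(y + 1)*(y + 3)*(y - 3)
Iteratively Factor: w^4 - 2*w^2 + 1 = (w - 1)*(w^3 + w^2 - w - 1) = (w - 1)*(w + 1)*(w^2 - 1) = (w - 1)^2*(w + 1)*(w + 1)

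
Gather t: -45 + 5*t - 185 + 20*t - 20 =25*t - 250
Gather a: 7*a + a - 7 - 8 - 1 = 8*a - 16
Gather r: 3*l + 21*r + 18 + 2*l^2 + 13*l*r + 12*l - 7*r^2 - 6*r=2*l^2 + 15*l - 7*r^2 + r*(13*l + 15) + 18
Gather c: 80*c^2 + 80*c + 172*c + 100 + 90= 80*c^2 + 252*c + 190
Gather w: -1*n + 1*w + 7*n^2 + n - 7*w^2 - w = 7*n^2 - 7*w^2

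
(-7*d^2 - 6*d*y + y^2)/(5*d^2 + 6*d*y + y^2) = (-7*d + y)/(5*d + y)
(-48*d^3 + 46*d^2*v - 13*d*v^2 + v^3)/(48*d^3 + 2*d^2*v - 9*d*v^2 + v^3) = (-2*d + v)/(2*d + v)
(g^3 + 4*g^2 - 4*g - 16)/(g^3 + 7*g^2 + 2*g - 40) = (g + 2)/(g + 5)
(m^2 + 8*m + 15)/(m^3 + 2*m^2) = (m^2 + 8*m + 15)/(m^2*(m + 2))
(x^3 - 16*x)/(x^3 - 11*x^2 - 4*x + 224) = x*(x - 4)/(x^2 - 15*x + 56)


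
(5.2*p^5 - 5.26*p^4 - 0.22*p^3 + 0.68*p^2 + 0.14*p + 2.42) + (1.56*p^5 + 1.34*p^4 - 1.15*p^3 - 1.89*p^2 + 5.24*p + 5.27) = 6.76*p^5 - 3.92*p^4 - 1.37*p^3 - 1.21*p^2 + 5.38*p + 7.69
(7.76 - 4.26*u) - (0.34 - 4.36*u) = 0.100000000000001*u + 7.42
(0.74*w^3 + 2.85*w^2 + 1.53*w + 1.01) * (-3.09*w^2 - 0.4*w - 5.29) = -2.2866*w^5 - 9.1025*w^4 - 9.7823*w^3 - 18.8094*w^2 - 8.4977*w - 5.3429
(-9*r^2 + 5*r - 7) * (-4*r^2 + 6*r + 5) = 36*r^4 - 74*r^3 + 13*r^2 - 17*r - 35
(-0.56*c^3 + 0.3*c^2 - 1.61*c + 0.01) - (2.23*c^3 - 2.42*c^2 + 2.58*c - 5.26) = -2.79*c^3 + 2.72*c^2 - 4.19*c + 5.27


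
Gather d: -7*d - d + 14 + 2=16 - 8*d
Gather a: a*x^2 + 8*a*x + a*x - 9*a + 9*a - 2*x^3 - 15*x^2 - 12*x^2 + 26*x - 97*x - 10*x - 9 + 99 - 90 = a*(x^2 + 9*x) - 2*x^3 - 27*x^2 - 81*x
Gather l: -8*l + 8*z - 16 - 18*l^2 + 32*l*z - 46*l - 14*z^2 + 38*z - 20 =-18*l^2 + l*(32*z - 54) - 14*z^2 + 46*z - 36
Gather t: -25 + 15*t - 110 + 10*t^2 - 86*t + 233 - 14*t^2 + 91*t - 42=-4*t^2 + 20*t + 56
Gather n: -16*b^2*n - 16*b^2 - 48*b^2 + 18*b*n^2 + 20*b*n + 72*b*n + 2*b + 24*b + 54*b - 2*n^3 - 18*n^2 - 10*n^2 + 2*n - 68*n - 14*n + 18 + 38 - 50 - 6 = -64*b^2 + 80*b - 2*n^3 + n^2*(18*b - 28) + n*(-16*b^2 + 92*b - 80)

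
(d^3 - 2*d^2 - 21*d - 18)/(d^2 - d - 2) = (d^2 - 3*d - 18)/(d - 2)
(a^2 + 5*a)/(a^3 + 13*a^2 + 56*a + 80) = a/(a^2 + 8*a + 16)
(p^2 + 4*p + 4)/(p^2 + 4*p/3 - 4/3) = 3*(p + 2)/(3*p - 2)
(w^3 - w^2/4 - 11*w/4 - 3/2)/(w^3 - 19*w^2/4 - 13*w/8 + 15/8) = 2*(w^2 - w - 2)/(2*w^2 - 11*w + 5)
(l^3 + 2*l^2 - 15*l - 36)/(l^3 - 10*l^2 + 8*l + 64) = (l^2 + 6*l + 9)/(l^2 - 6*l - 16)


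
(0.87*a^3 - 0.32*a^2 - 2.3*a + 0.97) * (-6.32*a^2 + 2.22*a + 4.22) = -5.4984*a^5 + 3.9538*a^4 + 17.497*a^3 - 12.5868*a^2 - 7.5526*a + 4.0934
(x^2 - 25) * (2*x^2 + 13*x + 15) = 2*x^4 + 13*x^3 - 35*x^2 - 325*x - 375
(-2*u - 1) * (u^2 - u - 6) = -2*u^3 + u^2 + 13*u + 6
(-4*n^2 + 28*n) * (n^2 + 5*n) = -4*n^4 + 8*n^3 + 140*n^2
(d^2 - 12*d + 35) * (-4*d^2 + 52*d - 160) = -4*d^4 + 100*d^3 - 924*d^2 + 3740*d - 5600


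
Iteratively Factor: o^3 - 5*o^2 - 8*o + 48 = (o - 4)*(o^2 - o - 12) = (o - 4)^2*(o + 3)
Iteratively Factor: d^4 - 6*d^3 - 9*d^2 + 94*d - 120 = (d + 4)*(d^3 - 10*d^2 + 31*d - 30) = (d - 3)*(d + 4)*(d^2 - 7*d + 10) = (d - 5)*(d - 3)*(d + 4)*(d - 2)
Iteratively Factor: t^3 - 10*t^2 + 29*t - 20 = (t - 4)*(t^2 - 6*t + 5) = (t - 4)*(t - 1)*(t - 5)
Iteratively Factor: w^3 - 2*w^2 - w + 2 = (w + 1)*(w^2 - 3*w + 2) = (w - 2)*(w + 1)*(w - 1)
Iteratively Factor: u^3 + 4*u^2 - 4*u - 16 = (u + 4)*(u^2 - 4) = (u - 2)*(u + 4)*(u + 2)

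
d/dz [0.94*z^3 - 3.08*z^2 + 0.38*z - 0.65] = 2.82*z^2 - 6.16*z + 0.38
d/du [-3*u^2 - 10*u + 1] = -6*u - 10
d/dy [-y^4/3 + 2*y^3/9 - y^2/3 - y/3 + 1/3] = -4*y^3/3 + 2*y^2/3 - 2*y/3 - 1/3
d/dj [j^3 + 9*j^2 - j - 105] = 3*j^2 + 18*j - 1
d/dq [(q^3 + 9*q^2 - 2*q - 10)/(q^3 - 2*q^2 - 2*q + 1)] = 11*(-q^2 + 2*q - 2)/(q^4 - 6*q^3 + 11*q^2 - 6*q + 1)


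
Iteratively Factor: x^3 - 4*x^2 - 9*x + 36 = (x - 4)*(x^2 - 9) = (x - 4)*(x - 3)*(x + 3)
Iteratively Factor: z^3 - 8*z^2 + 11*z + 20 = (z - 4)*(z^2 - 4*z - 5) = (z - 4)*(z + 1)*(z - 5)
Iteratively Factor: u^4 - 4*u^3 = (u - 4)*(u^3) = u*(u - 4)*(u^2) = u^2*(u - 4)*(u)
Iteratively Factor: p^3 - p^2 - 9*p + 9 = (p + 3)*(p^2 - 4*p + 3) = (p - 3)*(p + 3)*(p - 1)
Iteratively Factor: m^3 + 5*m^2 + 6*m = (m + 2)*(m^2 + 3*m) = (m + 2)*(m + 3)*(m)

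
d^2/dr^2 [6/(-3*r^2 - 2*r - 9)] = 12*(9*r^2 + 6*r - 4*(3*r + 1)^2 + 27)/(3*r^2 + 2*r + 9)^3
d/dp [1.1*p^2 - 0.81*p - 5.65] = 2.2*p - 0.81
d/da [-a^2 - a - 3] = -2*a - 1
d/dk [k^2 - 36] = 2*k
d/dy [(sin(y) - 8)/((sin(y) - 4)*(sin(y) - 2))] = (16*sin(y) + cos(y)^2 - 41)*cos(y)/((sin(y) - 4)^2*(sin(y) - 2)^2)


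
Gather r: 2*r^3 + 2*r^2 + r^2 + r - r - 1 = 2*r^3 + 3*r^2 - 1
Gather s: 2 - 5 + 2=-1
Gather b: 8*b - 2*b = 6*b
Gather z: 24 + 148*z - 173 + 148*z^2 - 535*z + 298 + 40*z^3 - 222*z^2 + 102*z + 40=40*z^3 - 74*z^2 - 285*z + 189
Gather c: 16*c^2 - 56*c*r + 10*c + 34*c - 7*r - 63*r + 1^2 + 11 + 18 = 16*c^2 + c*(44 - 56*r) - 70*r + 30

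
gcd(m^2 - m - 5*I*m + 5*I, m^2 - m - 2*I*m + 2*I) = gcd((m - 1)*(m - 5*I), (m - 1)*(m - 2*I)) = m - 1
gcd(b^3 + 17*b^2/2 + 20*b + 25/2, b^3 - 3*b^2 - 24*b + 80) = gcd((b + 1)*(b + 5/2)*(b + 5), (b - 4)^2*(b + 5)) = b + 5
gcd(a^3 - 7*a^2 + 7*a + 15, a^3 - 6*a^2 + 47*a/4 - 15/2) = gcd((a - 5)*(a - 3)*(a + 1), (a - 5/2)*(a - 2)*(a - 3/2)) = 1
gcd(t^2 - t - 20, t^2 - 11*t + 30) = t - 5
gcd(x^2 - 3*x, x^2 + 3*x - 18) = x - 3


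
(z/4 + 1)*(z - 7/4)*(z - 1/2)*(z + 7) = z^4/4 + 35*z^3/16 + 33*z^2/32 - 427*z/32 + 49/8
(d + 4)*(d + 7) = d^2 + 11*d + 28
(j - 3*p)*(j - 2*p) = j^2 - 5*j*p + 6*p^2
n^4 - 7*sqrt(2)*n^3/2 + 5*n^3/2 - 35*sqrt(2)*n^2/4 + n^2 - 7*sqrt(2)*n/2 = n*(n + 1/2)*(n + 2)*(n - 7*sqrt(2)/2)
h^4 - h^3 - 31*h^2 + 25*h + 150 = (h - 5)*(h - 3)*(h + 2)*(h + 5)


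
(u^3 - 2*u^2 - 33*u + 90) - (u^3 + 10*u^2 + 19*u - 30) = -12*u^2 - 52*u + 120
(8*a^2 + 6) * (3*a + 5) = 24*a^3 + 40*a^2 + 18*a + 30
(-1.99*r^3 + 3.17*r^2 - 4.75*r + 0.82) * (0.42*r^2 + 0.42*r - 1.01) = -0.8358*r^5 + 0.4956*r^4 + 1.3463*r^3 - 4.8523*r^2 + 5.1419*r - 0.8282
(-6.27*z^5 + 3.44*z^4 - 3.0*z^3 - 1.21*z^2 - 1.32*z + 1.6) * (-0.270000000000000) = 1.6929*z^5 - 0.9288*z^4 + 0.81*z^3 + 0.3267*z^2 + 0.3564*z - 0.432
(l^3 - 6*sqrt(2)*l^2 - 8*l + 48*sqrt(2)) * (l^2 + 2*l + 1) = l^5 - 6*sqrt(2)*l^4 + 2*l^4 - 12*sqrt(2)*l^3 - 7*l^3 - 16*l^2 + 42*sqrt(2)*l^2 - 8*l + 96*sqrt(2)*l + 48*sqrt(2)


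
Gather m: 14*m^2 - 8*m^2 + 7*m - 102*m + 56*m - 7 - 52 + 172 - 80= 6*m^2 - 39*m + 33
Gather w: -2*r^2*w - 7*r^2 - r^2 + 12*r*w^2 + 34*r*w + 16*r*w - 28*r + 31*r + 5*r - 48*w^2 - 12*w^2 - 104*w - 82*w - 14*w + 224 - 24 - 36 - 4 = -8*r^2 + 8*r + w^2*(12*r - 60) + w*(-2*r^2 + 50*r - 200) + 160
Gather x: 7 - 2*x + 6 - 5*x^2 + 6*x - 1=-5*x^2 + 4*x + 12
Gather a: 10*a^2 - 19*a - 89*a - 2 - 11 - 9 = 10*a^2 - 108*a - 22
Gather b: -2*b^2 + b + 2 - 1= -2*b^2 + b + 1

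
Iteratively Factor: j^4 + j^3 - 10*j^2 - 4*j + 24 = (j + 2)*(j^3 - j^2 - 8*j + 12) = (j - 2)*(j + 2)*(j^2 + j - 6) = (j - 2)^2*(j + 2)*(j + 3)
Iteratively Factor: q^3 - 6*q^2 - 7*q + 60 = (q + 3)*(q^2 - 9*q + 20) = (q - 5)*(q + 3)*(q - 4)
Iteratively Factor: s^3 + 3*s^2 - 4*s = (s + 4)*(s^2 - s) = s*(s + 4)*(s - 1)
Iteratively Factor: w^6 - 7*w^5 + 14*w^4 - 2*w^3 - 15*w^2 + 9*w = (w + 1)*(w^5 - 8*w^4 + 22*w^3 - 24*w^2 + 9*w) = (w - 1)*(w + 1)*(w^4 - 7*w^3 + 15*w^2 - 9*w) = (w - 3)*(w - 1)*(w + 1)*(w^3 - 4*w^2 + 3*w) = w*(w - 3)*(w - 1)*(w + 1)*(w^2 - 4*w + 3) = w*(w - 3)*(w - 1)^2*(w + 1)*(w - 3)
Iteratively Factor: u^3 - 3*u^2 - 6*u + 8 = (u - 4)*(u^2 + u - 2) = (u - 4)*(u + 2)*(u - 1)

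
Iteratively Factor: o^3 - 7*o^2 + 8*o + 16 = (o + 1)*(o^2 - 8*o + 16) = (o - 4)*(o + 1)*(o - 4)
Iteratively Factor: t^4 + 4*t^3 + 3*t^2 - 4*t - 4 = (t + 1)*(t^3 + 3*t^2 - 4) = (t + 1)*(t + 2)*(t^2 + t - 2) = (t + 1)*(t + 2)^2*(t - 1)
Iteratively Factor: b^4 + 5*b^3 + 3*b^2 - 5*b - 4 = (b + 4)*(b^3 + b^2 - b - 1) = (b - 1)*(b + 4)*(b^2 + 2*b + 1) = (b - 1)*(b + 1)*(b + 4)*(b + 1)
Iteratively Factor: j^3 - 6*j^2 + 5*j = (j - 5)*(j^2 - j) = (j - 5)*(j - 1)*(j)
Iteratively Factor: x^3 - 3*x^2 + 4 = (x - 2)*(x^2 - x - 2) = (x - 2)^2*(x + 1)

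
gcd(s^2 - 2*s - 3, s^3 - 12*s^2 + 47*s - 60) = s - 3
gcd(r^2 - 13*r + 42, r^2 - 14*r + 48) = r - 6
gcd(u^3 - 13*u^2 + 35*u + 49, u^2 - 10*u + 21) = u - 7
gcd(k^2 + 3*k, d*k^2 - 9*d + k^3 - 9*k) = k + 3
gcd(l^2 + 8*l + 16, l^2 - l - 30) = 1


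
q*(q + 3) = q^2 + 3*q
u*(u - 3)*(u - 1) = u^3 - 4*u^2 + 3*u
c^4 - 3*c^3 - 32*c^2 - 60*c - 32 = (c - 8)*(c + 1)*(c + 2)^2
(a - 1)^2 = a^2 - 2*a + 1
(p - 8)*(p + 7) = p^2 - p - 56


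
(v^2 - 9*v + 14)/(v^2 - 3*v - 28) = (v - 2)/(v + 4)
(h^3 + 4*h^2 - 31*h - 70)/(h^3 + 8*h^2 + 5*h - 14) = (h - 5)/(h - 1)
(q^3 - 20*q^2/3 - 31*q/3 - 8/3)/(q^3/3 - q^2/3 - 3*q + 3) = (3*q^3 - 20*q^2 - 31*q - 8)/(q^3 - q^2 - 9*q + 9)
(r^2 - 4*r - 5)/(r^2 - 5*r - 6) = (r - 5)/(r - 6)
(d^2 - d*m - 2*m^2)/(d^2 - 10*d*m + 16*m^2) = (d + m)/(d - 8*m)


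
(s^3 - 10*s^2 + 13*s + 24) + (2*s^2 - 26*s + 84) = s^3 - 8*s^2 - 13*s + 108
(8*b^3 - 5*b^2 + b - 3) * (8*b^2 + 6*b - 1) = 64*b^5 + 8*b^4 - 30*b^3 - 13*b^2 - 19*b + 3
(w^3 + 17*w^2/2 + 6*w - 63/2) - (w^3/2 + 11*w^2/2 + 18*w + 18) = w^3/2 + 3*w^2 - 12*w - 99/2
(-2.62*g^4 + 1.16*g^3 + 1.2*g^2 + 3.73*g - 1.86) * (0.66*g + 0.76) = -1.7292*g^5 - 1.2256*g^4 + 1.6736*g^3 + 3.3738*g^2 + 1.6072*g - 1.4136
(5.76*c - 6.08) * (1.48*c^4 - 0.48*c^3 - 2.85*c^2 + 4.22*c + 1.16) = 8.5248*c^5 - 11.7632*c^4 - 13.4976*c^3 + 41.6352*c^2 - 18.976*c - 7.0528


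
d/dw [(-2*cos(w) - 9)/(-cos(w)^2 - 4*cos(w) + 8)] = 2*(cos(w)^2 + 9*cos(w) + 26)*sin(w)/(cos(w)^2 + 4*cos(w) - 8)^2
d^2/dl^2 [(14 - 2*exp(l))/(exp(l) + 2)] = 18*(exp(l) - 2)*exp(l)/(exp(3*l) + 6*exp(2*l) + 12*exp(l) + 8)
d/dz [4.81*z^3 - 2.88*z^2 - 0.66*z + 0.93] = 14.43*z^2 - 5.76*z - 0.66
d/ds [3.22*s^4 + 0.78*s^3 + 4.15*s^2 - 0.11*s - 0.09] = 12.88*s^3 + 2.34*s^2 + 8.3*s - 0.11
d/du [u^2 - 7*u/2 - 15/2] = 2*u - 7/2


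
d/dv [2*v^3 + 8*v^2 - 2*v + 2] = 6*v^2 + 16*v - 2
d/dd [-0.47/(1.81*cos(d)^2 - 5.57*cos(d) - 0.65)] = (2.6179 - 1.7014*cos(d))*sin(d)/(-1.81*cos(d)^2 + 5.57*cos(d) + 0.65)^2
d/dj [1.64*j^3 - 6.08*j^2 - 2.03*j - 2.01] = 4.92*j^2 - 12.16*j - 2.03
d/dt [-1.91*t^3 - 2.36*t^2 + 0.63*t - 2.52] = -5.73*t^2 - 4.72*t + 0.63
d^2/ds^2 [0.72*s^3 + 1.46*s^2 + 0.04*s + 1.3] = 4.32*s + 2.92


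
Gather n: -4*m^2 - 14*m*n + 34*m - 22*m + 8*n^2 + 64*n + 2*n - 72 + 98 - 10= -4*m^2 + 12*m + 8*n^2 + n*(66 - 14*m) + 16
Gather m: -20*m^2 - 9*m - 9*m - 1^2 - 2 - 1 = -20*m^2 - 18*m - 4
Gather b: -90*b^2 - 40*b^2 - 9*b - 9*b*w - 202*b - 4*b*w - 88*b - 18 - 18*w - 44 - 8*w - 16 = -130*b^2 + b*(-13*w - 299) - 26*w - 78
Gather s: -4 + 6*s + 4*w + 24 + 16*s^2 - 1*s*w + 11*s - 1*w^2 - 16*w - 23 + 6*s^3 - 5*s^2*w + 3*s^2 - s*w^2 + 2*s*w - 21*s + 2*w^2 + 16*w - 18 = 6*s^3 + s^2*(19 - 5*w) + s*(-w^2 + w - 4) + w^2 + 4*w - 21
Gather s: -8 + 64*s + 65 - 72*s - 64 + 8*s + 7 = 0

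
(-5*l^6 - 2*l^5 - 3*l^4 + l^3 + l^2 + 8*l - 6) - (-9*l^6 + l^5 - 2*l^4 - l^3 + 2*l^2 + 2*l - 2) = 4*l^6 - 3*l^5 - l^4 + 2*l^3 - l^2 + 6*l - 4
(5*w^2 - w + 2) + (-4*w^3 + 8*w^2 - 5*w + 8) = -4*w^3 + 13*w^2 - 6*w + 10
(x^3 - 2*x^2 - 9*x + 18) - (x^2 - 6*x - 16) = x^3 - 3*x^2 - 3*x + 34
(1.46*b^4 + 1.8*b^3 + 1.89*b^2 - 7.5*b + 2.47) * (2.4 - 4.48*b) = -6.5408*b^5 - 4.56*b^4 - 4.1472*b^3 + 38.136*b^2 - 29.0656*b + 5.928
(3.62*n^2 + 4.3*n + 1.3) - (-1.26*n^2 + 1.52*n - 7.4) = 4.88*n^2 + 2.78*n + 8.7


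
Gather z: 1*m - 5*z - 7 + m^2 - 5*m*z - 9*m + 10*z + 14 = m^2 - 8*m + z*(5 - 5*m) + 7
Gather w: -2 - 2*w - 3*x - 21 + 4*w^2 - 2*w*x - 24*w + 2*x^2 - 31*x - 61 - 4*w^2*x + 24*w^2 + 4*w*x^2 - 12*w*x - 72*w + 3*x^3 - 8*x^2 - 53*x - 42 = w^2*(28 - 4*x) + w*(4*x^2 - 14*x - 98) + 3*x^3 - 6*x^2 - 87*x - 126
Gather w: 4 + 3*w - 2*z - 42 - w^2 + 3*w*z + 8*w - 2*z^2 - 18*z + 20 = -w^2 + w*(3*z + 11) - 2*z^2 - 20*z - 18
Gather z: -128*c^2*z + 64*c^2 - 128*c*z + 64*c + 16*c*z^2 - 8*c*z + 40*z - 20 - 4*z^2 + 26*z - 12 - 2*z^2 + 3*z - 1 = 64*c^2 + 64*c + z^2*(16*c - 6) + z*(-128*c^2 - 136*c + 69) - 33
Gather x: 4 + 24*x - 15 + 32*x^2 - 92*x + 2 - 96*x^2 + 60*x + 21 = -64*x^2 - 8*x + 12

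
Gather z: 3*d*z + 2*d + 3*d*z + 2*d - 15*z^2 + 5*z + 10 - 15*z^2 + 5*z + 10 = 4*d - 30*z^2 + z*(6*d + 10) + 20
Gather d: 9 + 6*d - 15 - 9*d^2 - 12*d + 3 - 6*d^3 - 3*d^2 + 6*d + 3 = -6*d^3 - 12*d^2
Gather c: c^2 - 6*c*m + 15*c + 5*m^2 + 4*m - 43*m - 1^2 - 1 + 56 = c^2 + c*(15 - 6*m) + 5*m^2 - 39*m + 54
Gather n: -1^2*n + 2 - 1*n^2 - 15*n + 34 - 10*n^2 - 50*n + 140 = -11*n^2 - 66*n + 176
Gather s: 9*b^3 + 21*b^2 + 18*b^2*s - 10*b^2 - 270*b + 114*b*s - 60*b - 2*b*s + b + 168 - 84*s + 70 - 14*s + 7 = 9*b^3 + 11*b^2 - 329*b + s*(18*b^2 + 112*b - 98) + 245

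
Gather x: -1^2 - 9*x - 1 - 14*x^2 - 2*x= -14*x^2 - 11*x - 2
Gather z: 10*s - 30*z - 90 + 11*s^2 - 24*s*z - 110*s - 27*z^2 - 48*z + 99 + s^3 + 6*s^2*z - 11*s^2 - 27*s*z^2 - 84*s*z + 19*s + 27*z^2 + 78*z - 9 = s^3 - 27*s*z^2 - 81*s + z*(6*s^2 - 108*s)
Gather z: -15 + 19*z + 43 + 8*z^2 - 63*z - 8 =8*z^2 - 44*z + 20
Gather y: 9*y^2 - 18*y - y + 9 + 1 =9*y^2 - 19*y + 10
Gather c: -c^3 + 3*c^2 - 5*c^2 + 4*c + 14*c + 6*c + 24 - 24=-c^3 - 2*c^2 + 24*c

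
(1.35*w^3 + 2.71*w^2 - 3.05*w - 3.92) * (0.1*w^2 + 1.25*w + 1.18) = 0.135*w^5 + 1.9585*w^4 + 4.6755*w^3 - 1.0067*w^2 - 8.499*w - 4.6256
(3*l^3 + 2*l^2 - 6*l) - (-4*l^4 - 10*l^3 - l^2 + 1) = 4*l^4 + 13*l^3 + 3*l^2 - 6*l - 1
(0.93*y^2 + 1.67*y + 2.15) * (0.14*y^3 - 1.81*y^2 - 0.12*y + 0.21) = 0.1302*y^5 - 1.4495*y^4 - 2.8333*y^3 - 3.8966*y^2 + 0.0926999999999999*y + 0.4515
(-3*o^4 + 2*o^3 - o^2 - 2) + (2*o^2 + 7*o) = -3*o^4 + 2*o^3 + o^2 + 7*o - 2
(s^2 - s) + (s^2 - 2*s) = 2*s^2 - 3*s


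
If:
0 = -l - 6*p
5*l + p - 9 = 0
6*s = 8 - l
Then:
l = 54/29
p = -9/29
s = 89/87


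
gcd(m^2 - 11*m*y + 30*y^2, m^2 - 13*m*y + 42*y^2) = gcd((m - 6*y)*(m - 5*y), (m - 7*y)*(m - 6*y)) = -m + 6*y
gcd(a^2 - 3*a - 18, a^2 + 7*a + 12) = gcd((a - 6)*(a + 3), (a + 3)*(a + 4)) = a + 3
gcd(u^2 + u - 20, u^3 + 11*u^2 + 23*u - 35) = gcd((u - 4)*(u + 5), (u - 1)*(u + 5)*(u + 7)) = u + 5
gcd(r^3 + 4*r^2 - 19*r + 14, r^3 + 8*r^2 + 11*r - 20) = r - 1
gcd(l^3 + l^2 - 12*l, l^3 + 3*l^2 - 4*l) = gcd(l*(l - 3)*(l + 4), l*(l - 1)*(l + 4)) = l^2 + 4*l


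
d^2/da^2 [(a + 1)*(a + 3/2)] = 2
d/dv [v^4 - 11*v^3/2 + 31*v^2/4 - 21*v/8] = 4*v^3 - 33*v^2/2 + 31*v/2 - 21/8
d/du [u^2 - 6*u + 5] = 2*u - 6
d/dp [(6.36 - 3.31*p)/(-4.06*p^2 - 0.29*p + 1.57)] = (-13.4386*p^2 + 51.6432*p - 3.3523)/(16.4836*p^4 + 2.3548*p^3 - 12.6643*p^2 - 0.9106*p + 2.4649)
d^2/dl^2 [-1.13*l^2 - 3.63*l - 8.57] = -2.26000000000000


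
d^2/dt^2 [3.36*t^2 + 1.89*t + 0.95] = 6.72000000000000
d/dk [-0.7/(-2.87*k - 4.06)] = -2.009/(2.87*k + 4.06)^2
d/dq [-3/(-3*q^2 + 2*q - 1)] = 6*(1 - 3*q)/(3*q^2 - 2*q + 1)^2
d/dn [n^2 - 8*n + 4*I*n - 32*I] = 2*n - 8 + 4*I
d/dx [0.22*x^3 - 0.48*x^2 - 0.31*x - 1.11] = 0.66*x^2 - 0.96*x - 0.31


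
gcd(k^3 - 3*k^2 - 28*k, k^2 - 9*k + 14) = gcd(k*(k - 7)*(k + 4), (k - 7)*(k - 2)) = k - 7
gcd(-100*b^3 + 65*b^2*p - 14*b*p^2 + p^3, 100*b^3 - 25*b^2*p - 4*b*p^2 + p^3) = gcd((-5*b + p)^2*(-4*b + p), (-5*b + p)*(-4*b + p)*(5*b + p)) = 20*b^2 - 9*b*p + p^2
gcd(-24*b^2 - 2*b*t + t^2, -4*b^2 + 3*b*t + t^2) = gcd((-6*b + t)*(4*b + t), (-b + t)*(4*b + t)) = 4*b + t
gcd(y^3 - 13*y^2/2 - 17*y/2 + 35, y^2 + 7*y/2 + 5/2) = y + 5/2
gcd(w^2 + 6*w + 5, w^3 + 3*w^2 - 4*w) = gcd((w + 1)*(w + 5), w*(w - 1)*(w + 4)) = 1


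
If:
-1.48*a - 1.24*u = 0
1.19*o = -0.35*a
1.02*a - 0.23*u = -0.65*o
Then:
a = 0.00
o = 0.00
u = 0.00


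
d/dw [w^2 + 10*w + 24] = 2*w + 10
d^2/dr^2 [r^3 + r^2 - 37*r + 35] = 6*r + 2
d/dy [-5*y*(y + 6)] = -10*y - 30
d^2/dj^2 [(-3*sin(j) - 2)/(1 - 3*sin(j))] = 9*(-3*sin(j)^2 - sin(j) + 6)/(3*sin(j) - 1)^3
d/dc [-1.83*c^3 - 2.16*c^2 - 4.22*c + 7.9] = -5.49*c^2 - 4.32*c - 4.22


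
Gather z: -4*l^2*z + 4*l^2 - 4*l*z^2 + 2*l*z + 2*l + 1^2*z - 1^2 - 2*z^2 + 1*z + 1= 4*l^2 + 2*l + z^2*(-4*l - 2) + z*(-4*l^2 + 2*l + 2)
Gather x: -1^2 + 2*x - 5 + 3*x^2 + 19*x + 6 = 3*x^2 + 21*x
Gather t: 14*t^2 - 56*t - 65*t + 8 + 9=14*t^2 - 121*t + 17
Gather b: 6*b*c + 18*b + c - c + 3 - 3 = b*(6*c + 18)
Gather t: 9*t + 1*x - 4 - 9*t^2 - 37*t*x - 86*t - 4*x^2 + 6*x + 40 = -9*t^2 + t*(-37*x - 77) - 4*x^2 + 7*x + 36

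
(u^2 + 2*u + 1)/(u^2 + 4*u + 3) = (u + 1)/(u + 3)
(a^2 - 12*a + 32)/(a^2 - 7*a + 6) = (a^2 - 12*a + 32)/(a^2 - 7*a + 6)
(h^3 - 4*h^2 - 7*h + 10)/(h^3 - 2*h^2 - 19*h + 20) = (h + 2)/(h + 4)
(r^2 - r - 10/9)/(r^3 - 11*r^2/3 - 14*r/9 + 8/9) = (3*r - 5)/(3*r^2 - 13*r + 4)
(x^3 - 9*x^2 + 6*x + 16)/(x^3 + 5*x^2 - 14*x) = (x^2 - 7*x - 8)/(x*(x + 7))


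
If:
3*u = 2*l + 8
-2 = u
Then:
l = -7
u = -2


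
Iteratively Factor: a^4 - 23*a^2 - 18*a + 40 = (a - 1)*(a^3 + a^2 - 22*a - 40) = (a - 5)*(a - 1)*(a^2 + 6*a + 8) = (a - 5)*(a - 1)*(a + 4)*(a + 2)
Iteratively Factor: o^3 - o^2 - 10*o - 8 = (o + 2)*(o^2 - 3*o - 4) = (o - 4)*(o + 2)*(o + 1)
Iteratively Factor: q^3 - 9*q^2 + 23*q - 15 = (q - 1)*(q^2 - 8*q + 15) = (q - 5)*(q - 1)*(q - 3)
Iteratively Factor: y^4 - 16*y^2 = (y)*(y^3 - 16*y) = y*(y - 4)*(y^2 + 4*y) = y^2*(y - 4)*(y + 4)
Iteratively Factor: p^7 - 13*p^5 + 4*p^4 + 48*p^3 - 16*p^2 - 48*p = (p - 2)*(p^6 + 2*p^5 - 9*p^4 - 14*p^3 + 20*p^2 + 24*p) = (p - 2)*(p + 3)*(p^5 - p^4 - 6*p^3 + 4*p^2 + 8*p) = (p - 2)*(p + 1)*(p + 3)*(p^4 - 2*p^3 - 4*p^2 + 8*p) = (p - 2)^2*(p + 1)*(p + 3)*(p^3 - 4*p) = (p - 2)^3*(p + 1)*(p + 3)*(p^2 + 2*p) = (p - 2)^3*(p + 1)*(p + 2)*(p + 3)*(p)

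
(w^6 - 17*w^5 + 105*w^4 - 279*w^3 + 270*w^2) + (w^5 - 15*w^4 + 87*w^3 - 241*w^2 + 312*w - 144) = w^6 - 16*w^5 + 90*w^4 - 192*w^3 + 29*w^2 + 312*w - 144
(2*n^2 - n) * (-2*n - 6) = -4*n^3 - 10*n^2 + 6*n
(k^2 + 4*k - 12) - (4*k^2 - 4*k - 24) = -3*k^2 + 8*k + 12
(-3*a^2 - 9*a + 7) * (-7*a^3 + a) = 21*a^5 + 63*a^4 - 52*a^3 - 9*a^2 + 7*a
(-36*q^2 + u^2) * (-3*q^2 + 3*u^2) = 108*q^4 - 111*q^2*u^2 + 3*u^4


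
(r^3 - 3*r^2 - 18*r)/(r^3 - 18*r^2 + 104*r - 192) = r*(r + 3)/(r^2 - 12*r + 32)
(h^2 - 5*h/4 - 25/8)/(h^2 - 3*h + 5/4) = (4*h + 5)/(2*(2*h - 1))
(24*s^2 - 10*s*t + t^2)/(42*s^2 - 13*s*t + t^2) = (4*s - t)/(7*s - t)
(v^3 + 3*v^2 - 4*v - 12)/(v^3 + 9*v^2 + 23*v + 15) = (v^2 - 4)/(v^2 + 6*v + 5)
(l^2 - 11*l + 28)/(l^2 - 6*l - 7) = (l - 4)/(l + 1)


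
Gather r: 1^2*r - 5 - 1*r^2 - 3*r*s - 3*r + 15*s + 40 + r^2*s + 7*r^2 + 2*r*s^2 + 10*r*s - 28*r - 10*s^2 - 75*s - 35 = r^2*(s + 6) + r*(2*s^2 + 7*s - 30) - 10*s^2 - 60*s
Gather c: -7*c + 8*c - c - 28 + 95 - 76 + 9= 0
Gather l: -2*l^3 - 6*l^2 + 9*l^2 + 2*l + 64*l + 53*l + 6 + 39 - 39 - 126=-2*l^3 + 3*l^2 + 119*l - 120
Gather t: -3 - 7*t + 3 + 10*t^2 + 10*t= 10*t^2 + 3*t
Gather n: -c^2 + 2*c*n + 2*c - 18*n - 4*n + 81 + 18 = -c^2 + 2*c + n*(2*c - 22) + 99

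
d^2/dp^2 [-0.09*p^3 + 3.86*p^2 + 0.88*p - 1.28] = 7.72 - 0.54*p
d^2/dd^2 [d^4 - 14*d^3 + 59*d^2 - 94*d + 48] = 12*d^2 - 84*d + 118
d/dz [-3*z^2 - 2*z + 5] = -6*z - 2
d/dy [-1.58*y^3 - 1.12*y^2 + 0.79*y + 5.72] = -4.74*y^2 - 2.24*y + 0.79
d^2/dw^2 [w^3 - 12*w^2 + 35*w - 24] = 6*w - 24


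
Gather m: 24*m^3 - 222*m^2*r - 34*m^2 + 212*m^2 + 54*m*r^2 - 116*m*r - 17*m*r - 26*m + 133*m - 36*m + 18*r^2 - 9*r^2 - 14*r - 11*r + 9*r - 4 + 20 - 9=24*m^3 + m^2*(178 - 222*r) + m*(54*r^2 - 133*r + 71) + 9*r^2 - 16*r + 7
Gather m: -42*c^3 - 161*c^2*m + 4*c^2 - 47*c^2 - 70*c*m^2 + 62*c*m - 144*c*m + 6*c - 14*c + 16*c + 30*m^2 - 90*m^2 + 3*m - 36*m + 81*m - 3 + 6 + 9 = -42*c^3 - 43*c^2 + 8*c + m^2*(-70*c - 60) + m*(-161*c^2 - 82*c + 48) + 12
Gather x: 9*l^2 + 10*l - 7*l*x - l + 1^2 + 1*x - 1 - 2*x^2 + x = 9*l^2 + 9*l - 2*x^2 + x*(2 - 7*l)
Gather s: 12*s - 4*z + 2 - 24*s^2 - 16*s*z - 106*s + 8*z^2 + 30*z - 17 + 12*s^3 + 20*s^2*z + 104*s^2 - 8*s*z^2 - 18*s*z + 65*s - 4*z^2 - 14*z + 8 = 12*s^3 + s^2*(20*z + 80) + s*(-8*z^2 - 34*z - 29) + 4*z^2 + 12*z - 7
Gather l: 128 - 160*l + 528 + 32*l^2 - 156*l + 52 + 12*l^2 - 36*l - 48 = 44*l^2 - 352*l + 660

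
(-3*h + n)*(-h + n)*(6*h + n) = 18*h^3 - 21*h^2*n + 2*h*n^2 + n^3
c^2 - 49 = (c - 7)*(c + 7)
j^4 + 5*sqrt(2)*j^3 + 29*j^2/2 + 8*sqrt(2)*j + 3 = (j + sqrt(2)/2)^2*(j + sqrt(2))*(j + 3*sqrt(2))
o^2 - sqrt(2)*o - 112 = (o - 8*sqrt(2))*(o + 7*sqrt(2))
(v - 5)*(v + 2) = v^2 - 3*v - 10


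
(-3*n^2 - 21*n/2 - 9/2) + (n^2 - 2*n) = -2*n^2 - 25*n/2 - 9/2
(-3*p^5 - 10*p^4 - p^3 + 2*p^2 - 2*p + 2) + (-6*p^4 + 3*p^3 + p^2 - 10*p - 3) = -3*p^5 - 16*p^4 + 2*p^3 + 3*p^2 - 12*p - 1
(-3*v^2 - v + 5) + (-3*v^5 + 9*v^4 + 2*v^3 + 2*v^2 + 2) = -3*v^5 + 9*v^4 + 2*v^3 - v^2 - v + 7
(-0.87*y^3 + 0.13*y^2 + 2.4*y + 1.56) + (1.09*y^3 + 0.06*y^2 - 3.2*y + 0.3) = 0.22*y^3 + 0.19*y^2 - 0.8*y + 1.86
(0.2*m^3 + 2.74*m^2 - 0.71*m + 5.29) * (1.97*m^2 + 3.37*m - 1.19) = 0.394*m^5 + 6.0718*m^4 + 7.5971*m^3 + 4.768*m^2 + 18.6722*m - 6.2951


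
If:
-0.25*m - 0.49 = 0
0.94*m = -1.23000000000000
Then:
No Solution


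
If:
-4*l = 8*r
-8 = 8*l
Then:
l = -1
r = 1/2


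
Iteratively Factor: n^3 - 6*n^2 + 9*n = (n - 3)*(n^2 - 3*n) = n*(n - 3)*(n - 3)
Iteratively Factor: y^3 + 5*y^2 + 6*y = (y + 2)*(y^2 + 3*y) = (y + 2)*(y + 3)*(y)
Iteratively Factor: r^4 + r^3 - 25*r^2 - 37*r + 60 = (r + 4)*(r^3 - 3*r^2 - 13*r + 15) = (r - 5)*(r + 4)*(r^2 + 2*r - 3) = (r - 5)*(r - 1)*(r + 4)*(r + 3)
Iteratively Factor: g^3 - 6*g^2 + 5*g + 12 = (g - 4)*(g^2 - 2*g - 3) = (g - 4)*(g + 1)*(g - 3)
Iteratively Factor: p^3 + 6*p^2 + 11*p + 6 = (p + 1)*(p^2 + 5*p + 6) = (p + 1)*(p + 2)*(p + 3)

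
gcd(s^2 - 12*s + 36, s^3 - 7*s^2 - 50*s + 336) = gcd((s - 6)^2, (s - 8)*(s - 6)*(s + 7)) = s - 6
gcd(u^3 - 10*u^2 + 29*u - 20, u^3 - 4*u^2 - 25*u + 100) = u^2 - 9*u + 20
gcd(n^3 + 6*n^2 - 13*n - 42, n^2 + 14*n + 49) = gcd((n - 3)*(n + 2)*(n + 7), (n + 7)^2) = n + 7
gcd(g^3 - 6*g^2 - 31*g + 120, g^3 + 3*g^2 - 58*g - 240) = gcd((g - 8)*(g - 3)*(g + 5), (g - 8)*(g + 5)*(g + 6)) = g^2 - 3*g - 40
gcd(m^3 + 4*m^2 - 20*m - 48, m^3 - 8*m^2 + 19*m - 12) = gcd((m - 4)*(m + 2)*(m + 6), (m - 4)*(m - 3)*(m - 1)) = m - 4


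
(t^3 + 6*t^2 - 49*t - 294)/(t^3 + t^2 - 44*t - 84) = (t + 7)/(t + 2)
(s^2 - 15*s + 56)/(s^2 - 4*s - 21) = (s - 8)/(s + 3)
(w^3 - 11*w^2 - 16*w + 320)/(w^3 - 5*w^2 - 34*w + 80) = (w - 8)/(w - 2)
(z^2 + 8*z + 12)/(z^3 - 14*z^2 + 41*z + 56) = (z^2 + 8*z + 12)/(z^3 - 14*z^2 + 41*z + 56)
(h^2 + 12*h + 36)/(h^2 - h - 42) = (h + 6)/(h - 7)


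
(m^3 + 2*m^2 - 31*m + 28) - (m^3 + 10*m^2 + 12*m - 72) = -8*m^2 - 43*m + 100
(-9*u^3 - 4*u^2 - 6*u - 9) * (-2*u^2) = 18*u^5 + 8*u^4 + 12*u^3 + 18*u^2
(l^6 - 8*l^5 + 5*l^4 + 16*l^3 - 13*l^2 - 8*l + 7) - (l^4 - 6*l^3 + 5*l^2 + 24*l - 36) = l^6 - 8*l^5 + 4*l^4 + 22*l^3 - 18*l^2 - 32*l + 43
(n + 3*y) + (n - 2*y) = 2*n + y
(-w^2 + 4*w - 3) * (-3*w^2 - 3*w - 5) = 3*w^4 - 9*w^3 + 2*w^2 - 11*w + 15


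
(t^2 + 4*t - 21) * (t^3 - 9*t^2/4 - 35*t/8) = t^5 + 7*t^4/4 - 275*t^3/8 + 119*t^2/4 + 735*t/8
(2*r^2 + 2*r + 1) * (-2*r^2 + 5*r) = -4*r^4 + 6*r^3 + 8*r^2 + 5*r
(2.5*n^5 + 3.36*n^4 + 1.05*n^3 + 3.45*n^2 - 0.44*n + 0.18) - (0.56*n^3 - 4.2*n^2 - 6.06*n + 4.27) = 2.5*n^5 + 3.36*n^4 + 0.49*n^3 + 7.65*n^2 + 5.62*n - 4.09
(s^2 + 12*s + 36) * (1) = s^2 + 12*s + 36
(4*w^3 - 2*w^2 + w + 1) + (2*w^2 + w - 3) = 4*w^3 + 2*w - 2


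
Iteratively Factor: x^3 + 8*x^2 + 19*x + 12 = (x + 4)*(x^2 + 4*x + 3) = (x + 1)*(x + 4)*(x + 3)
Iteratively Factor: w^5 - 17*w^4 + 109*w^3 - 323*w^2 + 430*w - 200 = (w - 2)*(w^4 - 15*w^3 + 79*w^2 - 165*w + 100) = (w - 5)*(w - 2)*(w^3 - 10*w^2 + 29*w - 20) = (w - 5)^2*(w - 2)*(w^2 - 5*w + 4) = (w - 5)^2*(w - 2)*(w - 1)*(w - 4)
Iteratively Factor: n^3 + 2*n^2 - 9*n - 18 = (n + 2)*(n^2 - 9) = (n + 2)*(n + 3)*(n - 3)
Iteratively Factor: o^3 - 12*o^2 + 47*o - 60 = (o - 4)*(o^2 - 8*o + 15) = (o - 5)*(o - 4)*(o - 3)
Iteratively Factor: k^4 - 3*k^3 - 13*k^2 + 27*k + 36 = (k - 4)*(k^3 + k^2 - 9*k - 9) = (k - 4)*(k + 1)*(k^2 - 9) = (k - 4)*(k - 3)*(k + 1)*(k + 3)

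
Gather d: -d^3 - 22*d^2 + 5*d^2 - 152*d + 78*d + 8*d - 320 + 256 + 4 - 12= -d^3 - 17*d^2 - 66*d - 72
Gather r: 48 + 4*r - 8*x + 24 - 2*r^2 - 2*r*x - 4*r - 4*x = -2*r^2 - 2*r*x - 12*x + 72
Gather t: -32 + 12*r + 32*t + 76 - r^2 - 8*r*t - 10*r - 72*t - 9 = -r^2 + 2*r + t*(-8*r - 40) + 35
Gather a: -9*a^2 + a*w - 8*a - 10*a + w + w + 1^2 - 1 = -9*a^2 + a*(w - 18) + 2*w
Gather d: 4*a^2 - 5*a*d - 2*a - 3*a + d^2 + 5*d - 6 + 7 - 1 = 4*a^2 - 5*a + d^2 + d*(5 - 5*a)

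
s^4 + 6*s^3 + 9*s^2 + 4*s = s*(s + 1)^2*(s + 4)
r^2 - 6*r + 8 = (r - 4)*(r - 2)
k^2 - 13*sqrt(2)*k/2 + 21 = (k - 7*sqrt(2)/2)*(k - 3*sqrt(2))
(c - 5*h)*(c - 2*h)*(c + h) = c^3 - 6*c^2*h + 3*c*h^2 + 10*h^3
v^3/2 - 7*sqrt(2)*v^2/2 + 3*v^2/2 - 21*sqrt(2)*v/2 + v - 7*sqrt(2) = (v/2 + 1)*(v + 1)*(v - 7*sqrt(2))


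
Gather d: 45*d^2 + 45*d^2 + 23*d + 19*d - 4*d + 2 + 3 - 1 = 90*d^2 + 38*d + 4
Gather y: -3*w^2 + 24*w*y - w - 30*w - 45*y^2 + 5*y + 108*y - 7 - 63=-3*w^2 - 31*w - 45*y^2 + y*(24*w + 113) - 70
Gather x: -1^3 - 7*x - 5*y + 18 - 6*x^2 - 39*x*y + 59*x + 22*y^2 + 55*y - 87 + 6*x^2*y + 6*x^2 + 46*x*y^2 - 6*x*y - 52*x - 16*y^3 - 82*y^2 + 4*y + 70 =6*x^2*y + x*(46*y^2 - 45*y) - 16*y^3 - 60*y^2 + 54*y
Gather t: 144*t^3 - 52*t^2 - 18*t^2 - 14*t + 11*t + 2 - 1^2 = 144*t^3 - 70*t^2 - 3*t + 1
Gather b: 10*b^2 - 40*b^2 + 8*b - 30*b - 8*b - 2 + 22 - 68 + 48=-30*b^2 - 30*b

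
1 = 1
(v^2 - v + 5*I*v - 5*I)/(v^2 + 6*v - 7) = (v + 5*I)/(v + 7)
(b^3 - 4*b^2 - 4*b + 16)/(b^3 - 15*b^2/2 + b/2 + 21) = 2*(b^2 - 2*b - 8)/(2*b^2 - 11*b - 21)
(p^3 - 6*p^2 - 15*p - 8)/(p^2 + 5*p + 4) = (p^2 - 7*p - 8)/(p + 4)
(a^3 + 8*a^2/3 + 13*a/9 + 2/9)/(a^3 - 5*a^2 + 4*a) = (9*a^3 + 24*a^2 + 13*a + 2)/(9*a*(a^2 - 5*a + 4))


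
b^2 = b^2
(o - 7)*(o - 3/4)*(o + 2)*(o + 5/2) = o^4 - 13*o^3/4 - 197*o^2/8 - 121*o/8 + 105/4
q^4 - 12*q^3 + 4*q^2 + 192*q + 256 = (q - 8)^2*(q + 2)^2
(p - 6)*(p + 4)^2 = p^3 + 2*p^2 - 32*p - 96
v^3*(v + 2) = v^4 + 2*v^3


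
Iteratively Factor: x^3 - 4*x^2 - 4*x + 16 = (x - 4)*(x^2 - 4) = (x - 4)*(x - 2)*(x + 2)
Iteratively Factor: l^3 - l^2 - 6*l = (l)*(l^2 - l - 6) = l*(l - 3)*(l + 2)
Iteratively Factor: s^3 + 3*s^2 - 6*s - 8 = (s - 2)*(s^2 + 5*s + 4) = (s - 2)*(s + 1)*(s + 4)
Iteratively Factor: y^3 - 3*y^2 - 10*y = (y)*(y^2 - 3*y - 10) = y*(y - 5)*(y + 2)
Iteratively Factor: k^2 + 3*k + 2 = (k + 1)*(k + 2)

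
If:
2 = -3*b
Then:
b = -2/3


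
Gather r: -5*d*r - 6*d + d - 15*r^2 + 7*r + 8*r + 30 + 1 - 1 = -5*d - 15*r^2 + r*(15 - 5*d) + 30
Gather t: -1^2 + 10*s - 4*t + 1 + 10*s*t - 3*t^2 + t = 10*s - 3*t^2 + t*(10*s - 3)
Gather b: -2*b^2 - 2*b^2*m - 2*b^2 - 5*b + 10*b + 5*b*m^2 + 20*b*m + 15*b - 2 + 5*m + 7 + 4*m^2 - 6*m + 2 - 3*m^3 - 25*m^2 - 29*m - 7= b^2*(-2*m - 4) + b*(5*m^2 + 20*m + 20) - 3*m^3 - 21*m^2 - 30*m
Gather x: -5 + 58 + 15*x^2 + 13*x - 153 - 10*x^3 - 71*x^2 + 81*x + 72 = -10*x^3 - 56*x^2 + 94*x - 28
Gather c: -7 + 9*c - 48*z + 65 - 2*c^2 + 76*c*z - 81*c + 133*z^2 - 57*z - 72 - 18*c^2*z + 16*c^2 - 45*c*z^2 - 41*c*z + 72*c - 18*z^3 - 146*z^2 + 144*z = c^2*(14 - 18*z) + c*(-45*z^2 + 35*z) - 18*z^3 - 13*z^2 + 39*z - 14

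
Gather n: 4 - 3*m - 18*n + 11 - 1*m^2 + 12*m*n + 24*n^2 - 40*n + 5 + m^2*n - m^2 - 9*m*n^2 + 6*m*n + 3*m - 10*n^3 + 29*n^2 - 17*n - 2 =-2*m^2 - 10*n^3 + n^2*(53 - 9*m) + n*(m^2 + 18*m - 75) + 18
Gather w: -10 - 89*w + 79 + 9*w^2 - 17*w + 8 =9*w^2 - 106*w + 77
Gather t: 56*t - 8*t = 48*t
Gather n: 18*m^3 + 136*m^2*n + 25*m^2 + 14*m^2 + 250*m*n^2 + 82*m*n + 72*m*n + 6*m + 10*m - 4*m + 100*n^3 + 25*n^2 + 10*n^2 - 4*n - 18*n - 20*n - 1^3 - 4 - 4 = 18*m^3 + 39*m^2 + 12*m + 100*n^3 + n^2*(250*m + 35) + n*(136*m^2 + 154*m - 42) - 9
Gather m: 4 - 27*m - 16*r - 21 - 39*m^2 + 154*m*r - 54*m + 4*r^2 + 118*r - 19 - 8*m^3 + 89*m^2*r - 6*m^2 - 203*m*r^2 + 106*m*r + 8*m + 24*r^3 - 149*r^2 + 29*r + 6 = -8*m^3 + m^2*(89*r - 45) + m*(-203*r^2 + 260*r - 73) + 24*r^3 - 145*r^2 + 131*r - 30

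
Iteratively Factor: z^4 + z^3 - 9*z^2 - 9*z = (z + 3)*(z^3 - 2*z^2 - 3*z) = (z + 1)*(z + 3)*(z^2 - 3*z) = (z - 3)*(z + 1)*(z + 3)*(z)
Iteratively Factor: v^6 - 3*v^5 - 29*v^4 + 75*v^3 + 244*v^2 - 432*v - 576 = (v - 3)*(v^5 - 29*v^3 - 12*v^2 + 208*v + 192) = (v - 3)*(v + 1)*(v^4 - v^3 - 28*v^2 + 16*v + 192) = (v - 4)*(v - 3)*(v + 1)*(v^3 + 3*v^2 - 16*v - 48) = (v - 4)*(v - 3)*(v + 1)*(v + 3)*(v^2 - 16) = (v - 4)*(v - 3)*(v + 1)*(v + 3)*(v + 4)*(v - 4)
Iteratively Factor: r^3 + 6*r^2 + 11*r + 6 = (r + 1)*(r^2 + 5*r + 6) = (r + 1)*(r + 2)*(r + 3)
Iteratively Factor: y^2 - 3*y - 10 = (y + 2)*(y - 5)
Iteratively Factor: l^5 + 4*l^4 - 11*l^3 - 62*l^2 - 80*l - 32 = (l + 2)*(l^4 + 2*l^3 - 15*l^2 - 32*l - 16) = (l + 1)*(l + 2)*(l^3 + l^2 - 16*l - 16) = (l + 1)^2*(l + 2)*(l^2 - 16) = (l - 4)*(l + 1)^2*(l + 2)*(l + 4)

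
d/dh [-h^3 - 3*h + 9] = -3*h^2 - 3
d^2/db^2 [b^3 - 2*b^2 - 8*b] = 6*b - 4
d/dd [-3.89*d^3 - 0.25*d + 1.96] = -11.67*d^2 - 0.25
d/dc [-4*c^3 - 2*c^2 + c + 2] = -12*c^2 - 4*c + 1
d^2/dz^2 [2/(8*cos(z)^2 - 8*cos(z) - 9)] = 16*(32*sin(z)^4 - 60*sin(z)^2 + 21*cos(z) - 6*cos(3*z) - 6)/(8*sin(z)^2 + 8*cos(z) + 1)^3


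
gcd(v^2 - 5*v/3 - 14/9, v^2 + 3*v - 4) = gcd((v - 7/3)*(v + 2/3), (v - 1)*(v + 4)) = 1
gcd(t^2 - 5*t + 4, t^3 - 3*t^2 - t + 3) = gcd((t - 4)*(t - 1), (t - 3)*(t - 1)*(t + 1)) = t - 1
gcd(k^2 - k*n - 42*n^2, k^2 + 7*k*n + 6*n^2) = k + 6*n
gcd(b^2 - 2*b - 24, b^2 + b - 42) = b - 6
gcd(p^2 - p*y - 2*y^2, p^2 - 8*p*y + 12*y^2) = -p + 2*y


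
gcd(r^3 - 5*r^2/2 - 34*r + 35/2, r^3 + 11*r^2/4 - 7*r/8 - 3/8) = r - 1/2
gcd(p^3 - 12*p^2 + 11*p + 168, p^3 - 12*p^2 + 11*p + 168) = p^3 - 12*p^2 + 11*p + 168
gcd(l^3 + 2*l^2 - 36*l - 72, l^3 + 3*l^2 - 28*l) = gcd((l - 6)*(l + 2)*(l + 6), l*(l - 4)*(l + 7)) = 1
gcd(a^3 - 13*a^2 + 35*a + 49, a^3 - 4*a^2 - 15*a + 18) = 1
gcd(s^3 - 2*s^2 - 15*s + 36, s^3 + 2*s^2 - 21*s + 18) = s - 3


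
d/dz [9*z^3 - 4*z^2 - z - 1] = 27*z^2 - 8*z - 1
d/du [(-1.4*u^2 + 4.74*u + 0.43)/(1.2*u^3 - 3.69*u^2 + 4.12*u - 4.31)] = (1.68*u^4 - 11.376*u^3 + 10.1746*u^2 + 15.2414*u - 22.201)/(1.44*u^6 - 8.856*u^5 + 23.5041*u^4 - 40.7496*u^3 + 48.7822*u^2 - 35.5144*u + 18.5761)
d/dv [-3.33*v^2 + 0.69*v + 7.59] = 0.69 - 6.66*v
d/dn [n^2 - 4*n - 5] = 2*n - 4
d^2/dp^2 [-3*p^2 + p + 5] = -6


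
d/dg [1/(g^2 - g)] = (1 - 2*g)/(g^2*(g - 1)^2)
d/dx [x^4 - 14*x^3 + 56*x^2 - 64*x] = 4*x^3 - 42*x^2 + 112*x - 64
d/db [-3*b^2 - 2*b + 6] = -6*b - 2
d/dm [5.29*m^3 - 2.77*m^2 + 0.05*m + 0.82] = 15.87*m^2 - 5.54*m + 0.05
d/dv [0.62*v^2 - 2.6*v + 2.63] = 1.24*v - 2.6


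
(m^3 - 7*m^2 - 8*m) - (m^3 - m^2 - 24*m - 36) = -6*m^2 + 16*m + 36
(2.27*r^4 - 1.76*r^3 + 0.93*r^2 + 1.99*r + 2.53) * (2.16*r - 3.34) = 4.9032*r^5 - 11.3834*r^4 + 7.8872*r^3 + 1.1922*r^2 - 1.1818*r - 8.4502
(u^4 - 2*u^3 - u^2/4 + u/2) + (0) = u^4 - 2*u^3 - u^2/4 + u/2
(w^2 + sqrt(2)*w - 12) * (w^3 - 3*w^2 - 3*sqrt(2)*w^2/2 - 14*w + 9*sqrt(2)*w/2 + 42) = w^5 - 3*w^4 - sqrt(2)*w^4/2 - 29*w^3 + 3*sqrt(2)*w^3/2 + 4*sqrt(2)*w^2 + 87*w^2 - 12*sqrt(2)*w + 168*w - 504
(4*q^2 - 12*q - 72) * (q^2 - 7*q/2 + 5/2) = 4*q^4 - 26*q^3 - 20*q^2 + 222*q - 180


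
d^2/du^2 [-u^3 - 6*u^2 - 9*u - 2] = -6*u - 12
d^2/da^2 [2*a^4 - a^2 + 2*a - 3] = 24*a^2 - 2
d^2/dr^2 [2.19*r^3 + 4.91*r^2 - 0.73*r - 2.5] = 13.14*r + 9.82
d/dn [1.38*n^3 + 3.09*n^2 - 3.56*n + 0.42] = 4.14*n^2 + 6.18*n - 3.56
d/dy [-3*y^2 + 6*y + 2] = 6 - 6*y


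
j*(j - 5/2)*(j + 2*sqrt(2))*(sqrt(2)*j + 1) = sqrt(2)*j^4 - 5*sqrt(2)*j^3/2 + 5*j^3 - 25*j^2/2 + 2*sqrt(2)*j^2 - 5*sqrt(2)*j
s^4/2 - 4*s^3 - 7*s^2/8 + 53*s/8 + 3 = (s/2 + 1/2)*(s - 8)*(s - 3/2)*(s + 1/2)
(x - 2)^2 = x^2 - 4*x + 4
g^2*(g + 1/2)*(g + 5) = g^4 + 11*g^3/2 + 5*g^2/2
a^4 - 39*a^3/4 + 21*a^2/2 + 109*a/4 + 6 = (a - 8)*(a - 3)*(a + 1/4)*(a + 1)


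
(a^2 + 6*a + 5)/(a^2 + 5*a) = (a + 1)/a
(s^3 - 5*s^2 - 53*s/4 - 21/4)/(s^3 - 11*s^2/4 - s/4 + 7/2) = (4*s^3 - 20*s^2 - 53*s - 21)/(4*s^3 - 11*s^2 - s + 14)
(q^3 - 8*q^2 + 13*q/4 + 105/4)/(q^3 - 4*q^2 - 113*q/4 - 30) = (2*q^2 - 19*q + 35)/(2*q^2 - 11*q - 40)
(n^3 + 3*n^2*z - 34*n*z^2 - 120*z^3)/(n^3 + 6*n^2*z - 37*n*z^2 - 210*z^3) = (n + 4*z)/(n + 7*z)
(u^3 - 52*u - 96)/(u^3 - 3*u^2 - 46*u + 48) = (u + 2)/(u - 1)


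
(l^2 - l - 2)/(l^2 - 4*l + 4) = (l + 1)/(l - 2)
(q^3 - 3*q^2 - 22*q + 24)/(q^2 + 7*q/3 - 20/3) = 3*(q^2 - 7*q + 6)/(3*q - 5)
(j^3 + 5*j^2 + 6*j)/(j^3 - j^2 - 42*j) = (j^2 + 5*j + 6)/(j^2 - j - 42)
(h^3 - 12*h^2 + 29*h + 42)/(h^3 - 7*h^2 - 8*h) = (h^2 - 13*h + 42)/(h*(h - 8))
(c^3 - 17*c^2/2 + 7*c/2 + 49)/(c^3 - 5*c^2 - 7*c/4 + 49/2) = 2*(c - 7)/(2*c - 7)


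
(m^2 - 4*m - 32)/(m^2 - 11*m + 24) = (m + 4)/(m - 3)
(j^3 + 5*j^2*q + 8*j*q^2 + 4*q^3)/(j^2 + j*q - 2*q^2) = (-j^2 - 3*j*q - 2*q^2)/(-j + q)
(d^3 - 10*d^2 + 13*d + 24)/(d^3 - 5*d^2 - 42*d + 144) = (d + 1)/(d + 6)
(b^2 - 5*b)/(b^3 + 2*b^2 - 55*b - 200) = b*(b - 5)/(b^3 + 2*b^2 - 55*b - 200)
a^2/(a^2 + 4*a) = a/(a + 4)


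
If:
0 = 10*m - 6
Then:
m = 3/5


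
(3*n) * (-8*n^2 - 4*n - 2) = -24*n^3 - 12*n^2 - 6*n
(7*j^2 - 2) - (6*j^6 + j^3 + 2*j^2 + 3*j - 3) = -6*j^6 - j^3 + 5*j^2 - 3*j + 1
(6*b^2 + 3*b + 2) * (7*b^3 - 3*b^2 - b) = 42*b^5 + 3*b^4 - b^3 - 9*b^2 - 2*b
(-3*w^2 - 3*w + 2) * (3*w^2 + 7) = -9*w^4 - 9*w^3 - 15*w^2 - 21*w + 14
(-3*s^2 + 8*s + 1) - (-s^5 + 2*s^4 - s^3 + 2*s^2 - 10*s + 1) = s^5 - 2*s^4 + s^3 - 5*s^2 + 18*s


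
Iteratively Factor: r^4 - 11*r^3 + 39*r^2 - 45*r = (r - 5)*(r^3 - 6*r^2 + 9*r) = (r - 5)*(r - 3)*(r^2 - 3*r) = r*(r - 5)*(r - 3)*(r - 3)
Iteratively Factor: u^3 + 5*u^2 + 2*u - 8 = (u + 2)*(u^2 + 3*u - 4) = (u + 2)*(u + 4)*(u - 1)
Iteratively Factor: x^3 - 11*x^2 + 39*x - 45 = (x - 5)*(x^2 - 6*x + 9) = (x - 5)*(x - 3)*(x - 3)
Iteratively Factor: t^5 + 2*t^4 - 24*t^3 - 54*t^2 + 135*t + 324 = (t + 3)*(t^4 - t^3 - 21*t^2 + 9*t + 108) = (t + 3)^2*(t^3 - 4*t^2 - 9*t + 36) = (t - 3)*(t + 3)^2*(t^2 - t - 12) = (t - 4)*(t - 3)*(t + 3)^2*(t + 3)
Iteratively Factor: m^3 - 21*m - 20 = (m + 1)*(m^2 - m - 20) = (m + 1)*(m + 4)*(m - 5)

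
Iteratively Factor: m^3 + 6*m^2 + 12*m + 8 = (m + 2)*(m^2 + 4*m + 4) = (m + 2)^2*(m + 2)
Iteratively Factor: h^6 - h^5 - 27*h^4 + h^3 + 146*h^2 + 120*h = (h + 2)*(h^5 - 3*h^4 - 21*h^3 + 43*h^2 + 60*h) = (h - 5)*(h + 2)*(h^4 + 2*h^3 - 11*h^2 - 12*h) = h*(h - 5)*(h + 2)*(h^3 + 2*h^2 - 11*h - 12) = h*(h - 5)*(h + 1)*(h + 2)*(h^2 + h - 12) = h*(h - 5)*(h + 1)*(h + 2)*(h + 4)*(h - 3)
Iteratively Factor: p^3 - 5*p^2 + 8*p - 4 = (p - 2)*(p^2 - 3*p + 2) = (p - 2)^2*(p - 1)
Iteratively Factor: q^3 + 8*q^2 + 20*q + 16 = (q + 2)*(q^2 + 6*q + 8) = (q + 2)^2*(q + 4)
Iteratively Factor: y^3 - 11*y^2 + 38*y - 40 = (y - 4)*(y^2 - 7*y + 10) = (y - 4)*(y - 2)*(y - 5)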